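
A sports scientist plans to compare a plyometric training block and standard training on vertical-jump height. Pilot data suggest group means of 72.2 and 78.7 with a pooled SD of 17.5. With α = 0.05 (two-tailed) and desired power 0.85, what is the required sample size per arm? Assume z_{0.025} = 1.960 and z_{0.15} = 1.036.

Cohen's d = |M₁ − M₂| / SD_pooled = |72.2 − 78.7| / 17.5 = 6.5 / 17.5 = 0.371.
For two independent groups with equal n: n = 2·((z_{α/2} + z_β) / d)².
z_{α/2} + z_β = 1.960 + 1.036 = 2.996.
n = 2 × (2.996 / 0.371)² = 2 × 8.075² = 2 × 65.21 = 130.4.
Round up to the next whole participant.

n = 131 per group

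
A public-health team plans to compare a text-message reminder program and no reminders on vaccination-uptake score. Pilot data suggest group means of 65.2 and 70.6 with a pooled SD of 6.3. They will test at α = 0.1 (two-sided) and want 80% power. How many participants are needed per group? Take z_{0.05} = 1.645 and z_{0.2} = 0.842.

Cohen's d = |M₁ − M₂| / SD_pooled = |65.2 − 70.6| / 6.3 = 5.4 / 6.3 = 0.857.
For two independent groups with equal n: n = 2·((z_{α/2} + z_β) / d)².
z_{α/2} + z_β = 1.645 + 0.842 = 2.487.
n = 2 × (2.487 / 0.857)² = 2 × 2.902² = 2 × 8.42 = 16.8.
Round up to the next whole participant.

n = 17 per group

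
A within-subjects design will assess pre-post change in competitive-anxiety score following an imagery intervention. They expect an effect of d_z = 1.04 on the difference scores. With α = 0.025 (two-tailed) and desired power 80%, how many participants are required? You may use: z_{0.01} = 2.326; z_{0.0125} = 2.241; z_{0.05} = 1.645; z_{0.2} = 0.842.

n = 9 pairs

For a paired (one-sample on differences) test: n = ((z_{α/2} + z_β) / d)².
z_{α/2} + z_β = 2.241 + 0.842 = 3.083.
n = (3.083 / 1.04)² = 2.964² = 8.79.
Round up.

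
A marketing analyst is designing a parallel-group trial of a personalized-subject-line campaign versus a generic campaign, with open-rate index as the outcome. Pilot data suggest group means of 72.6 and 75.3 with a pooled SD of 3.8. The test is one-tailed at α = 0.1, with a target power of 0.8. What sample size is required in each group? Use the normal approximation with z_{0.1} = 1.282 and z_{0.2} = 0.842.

n = 18 per group

Cohen's d = |M₁ − M₂| / SD_pooled = |72.6 − 75.3| / 3.8 = 2.7 / 3.8 = 0.711.
For two independent groups with equal n: n = 2·((z_{α} + z_β) / d)².
z_{α} + z_β = 1.282 + 0.842 = 2.124.
n = 2 × (2.124 / 0.711)² = 2 × 2.987² = 2 × 8.92 = 17.8.
Round up to the next whole participant.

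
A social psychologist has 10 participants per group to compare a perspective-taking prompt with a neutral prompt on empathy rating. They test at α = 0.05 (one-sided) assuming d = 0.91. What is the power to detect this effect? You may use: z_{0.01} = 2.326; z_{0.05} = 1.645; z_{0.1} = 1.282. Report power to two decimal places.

For two equal groups, power = Φ(d·√(n/2) − z_{α}).
d·√(n/2) = 0.91 × √(10/2) = 0.91 × 2.236 = 2.035.
z_β = 2.035 − 1.645 = 0.390.
Power = Φ(0.390) = 0.652.

power ≈ 0.65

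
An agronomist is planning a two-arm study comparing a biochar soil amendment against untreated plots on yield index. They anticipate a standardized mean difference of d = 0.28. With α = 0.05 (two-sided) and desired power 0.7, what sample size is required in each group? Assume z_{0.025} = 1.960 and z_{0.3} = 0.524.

n = 158 per group

For two independent groups with equal n: n = 2·((z_{α/2} + z_β) / d)².
z_{α/2} + z_β = 1.960 + 0.524 = 2.484.
n = 2 × (2.484 / 0.28)² = 2 × 8.871² = 2 × 78.70 = 157.4.
Round up to the next whole participant.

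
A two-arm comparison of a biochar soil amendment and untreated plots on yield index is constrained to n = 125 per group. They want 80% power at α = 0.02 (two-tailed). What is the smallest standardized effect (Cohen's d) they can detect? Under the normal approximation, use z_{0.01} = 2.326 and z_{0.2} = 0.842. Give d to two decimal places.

d_min ≈ 0.40

For two independent groups of n = 125 each: d_min = (z_{α/2} + z_β)·√(2/n).
z-sum = 2.326 + 0.842 = 3.168.
d_min = 3.168 × √(2/125) = 3.168 × 0.1265 = 0.401.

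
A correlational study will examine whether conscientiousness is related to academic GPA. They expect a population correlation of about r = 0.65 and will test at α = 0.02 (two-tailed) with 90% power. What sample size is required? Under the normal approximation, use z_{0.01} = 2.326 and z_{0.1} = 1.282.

n = 25

Fisher's z: C = ½·ln((1+r)/(1−r)) = ½·ln(4.7143) = 0.7753.
n = ((z_{α/2} + z_β)/C)² + 3.
(2.326 + 1.282) / 0.7753 = 3.608 / 0.7753 = 4.654.
n = 4.654² + 3 = 21.66 + 3 = 24.7.
Round up.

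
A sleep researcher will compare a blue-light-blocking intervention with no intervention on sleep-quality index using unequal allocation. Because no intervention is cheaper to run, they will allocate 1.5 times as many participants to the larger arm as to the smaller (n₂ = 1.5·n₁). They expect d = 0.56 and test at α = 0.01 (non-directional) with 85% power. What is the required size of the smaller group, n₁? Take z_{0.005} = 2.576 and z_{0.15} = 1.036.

With allocation ratio k = n₂/n₁ = 1.5, Var(x̄₁−x̄₂) = σ²(1/n₁ + 1/(k·n₁)) = σ²·(k+1)/(k·n₁).
So n₁ = (1 + 1/k)·((z_{α/2} + z_β)/d)² = 1.667 × (3.612/0.56)².
n₁ = 1.667 × 41.60 = 69.3.
Round up: n₁ = 70, giving n₂ = 1.5 × 70 = 105.

n₁ = 70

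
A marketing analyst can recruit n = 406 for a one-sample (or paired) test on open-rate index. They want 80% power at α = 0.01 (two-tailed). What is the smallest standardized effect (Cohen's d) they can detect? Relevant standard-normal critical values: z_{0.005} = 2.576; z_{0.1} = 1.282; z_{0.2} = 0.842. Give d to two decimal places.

d_min ≈ 0.17

For a single sample (or paired design) of n = 406: d_min = (z_{α/2} + z_β)/√n.
z-sum = 2.576 + 0.842 = 3.418.
d_min = 3.418 / √406 = 3.418 / 20.149 = 0.170.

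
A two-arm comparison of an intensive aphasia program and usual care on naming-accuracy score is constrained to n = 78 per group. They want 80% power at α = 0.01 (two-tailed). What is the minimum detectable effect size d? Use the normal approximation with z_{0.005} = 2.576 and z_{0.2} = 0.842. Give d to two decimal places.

d_min ≈ 0.55

For two independent groups of n = 78 each: d_min = (z_{α/2} + z_β)·√(2/n).
z-sum = 2.576 + 0.842 = 3.418.
d_min = 3.418 × √(2/78) = 3.418 × 0.1601 = 0.547.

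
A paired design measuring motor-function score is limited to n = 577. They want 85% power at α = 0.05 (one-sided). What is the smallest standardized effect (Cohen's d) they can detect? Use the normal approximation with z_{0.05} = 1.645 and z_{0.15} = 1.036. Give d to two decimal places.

d_min ≈ 0.11

For a single sample (or paired design) of n = 577: d_min = (z_{α} + z_β)/√n.
z-sum = 1.645 + 1.036 = 2.681.
d_min = 2.681 / √577 = 2.681 / 24.021 = 0.112.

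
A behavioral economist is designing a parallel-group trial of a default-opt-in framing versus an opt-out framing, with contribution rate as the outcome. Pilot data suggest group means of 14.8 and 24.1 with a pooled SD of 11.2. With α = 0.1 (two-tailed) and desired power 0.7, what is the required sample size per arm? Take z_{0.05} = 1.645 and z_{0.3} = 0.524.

Cohen's d = |M₁ − M₂| / SD_pooled = |14.8 − 24.1| / 11.2 = 9.3 / 11.2 = 0.830.
For two independent groups with equal n: n = 2·((z_{α/2} + z_β) / d)².
z_{α/2} + z_β = 1.645 + 0.524 = 2.169.
n = 2 × (2.169 / 0.830)² = 2 × 2.613² = 2 × 6.83 = 13.7.
Round up to the next whole participant.

n = 14 per group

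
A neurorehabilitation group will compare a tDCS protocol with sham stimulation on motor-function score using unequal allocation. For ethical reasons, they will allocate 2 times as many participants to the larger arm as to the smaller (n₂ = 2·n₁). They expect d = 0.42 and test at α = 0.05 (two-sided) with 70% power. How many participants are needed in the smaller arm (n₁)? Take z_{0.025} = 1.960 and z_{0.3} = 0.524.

With allocation ratio k = n₂/n₁ = 2, Var(x̄₁−x̄₂) = σ²(1/n₁ + 1/(k·n₁)) = σ²·(k+1)/(k·n₁).
So n₁ = (1 + 1/k)·((z_{α/2} + z_β)/d)² = 1.500 × (2.484/0.42)².
n₁ = 1.500 × 34.98 = 52.5.
Round up: n₁ = 53, giving n₂ = 2 × 53 = 106.

n₁ = 53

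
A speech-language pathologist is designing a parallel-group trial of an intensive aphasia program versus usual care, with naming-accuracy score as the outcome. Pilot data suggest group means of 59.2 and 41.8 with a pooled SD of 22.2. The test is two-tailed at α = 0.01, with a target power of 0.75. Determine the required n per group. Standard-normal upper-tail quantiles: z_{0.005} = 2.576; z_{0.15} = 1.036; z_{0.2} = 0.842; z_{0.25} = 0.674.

Cohen's d = |M₁ − M₂| / SD_pooled = |59.2 − 41.8| / 22.2 = 17.4 / 22.2 = 0.784.
For two independent groups with equal n: n = 2·((z_{α/2} + z_β) / d)².
z_{α/2} + z_β = 2.576 + 0.674 = 3.250.
n = 2 × (3.250 / 0.784)² = 2 × 4.145² = 2 × 17.18 = 34.4.
Round up to the next whole participant.

n = 35 per group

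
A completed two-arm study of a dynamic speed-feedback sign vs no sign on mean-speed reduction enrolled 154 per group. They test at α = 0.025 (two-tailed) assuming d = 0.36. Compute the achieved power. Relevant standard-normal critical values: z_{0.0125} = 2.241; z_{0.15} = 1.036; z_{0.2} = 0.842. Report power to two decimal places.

power ≈ 0.82

For two equal groups, power = Φ(d·√(n/2) − z_{α/2}).
d·√(n/2) = 0.36 × √(154/2) = 0.36 × 8.775 = 3.159.
z_β = 3.159 − 2.241 = 0.918.
Power = Φ(0.918) = 0.821.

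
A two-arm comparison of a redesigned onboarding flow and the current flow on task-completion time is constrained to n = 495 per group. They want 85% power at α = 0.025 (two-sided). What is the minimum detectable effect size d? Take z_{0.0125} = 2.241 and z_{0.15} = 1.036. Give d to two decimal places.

For two independent groups of n = 495 each: d_min = (z_{α/2} + z_β)·√(2/n).
z-sum = 2.241 + 1.036 = 3.277.
d_min = 3.277 × √(2/495) = 3.277 × 0.0636 = 0.208.

d_min ≈ 0.21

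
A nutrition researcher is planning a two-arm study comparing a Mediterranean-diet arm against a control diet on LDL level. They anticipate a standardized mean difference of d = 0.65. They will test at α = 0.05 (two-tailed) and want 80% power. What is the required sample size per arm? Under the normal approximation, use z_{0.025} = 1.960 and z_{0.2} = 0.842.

n = 38 per group

For two independent groups with equal n: n = 2·((z_{α/2} + z_β) / d)².
z_{α/2} + z_β = 1.960 + 0.842 = 2.802.
n = 2 × (2.802 / 0.65)² = 2 × 4.311² = 2 × 18.58 = 37.2.
Round up to the next whole participant.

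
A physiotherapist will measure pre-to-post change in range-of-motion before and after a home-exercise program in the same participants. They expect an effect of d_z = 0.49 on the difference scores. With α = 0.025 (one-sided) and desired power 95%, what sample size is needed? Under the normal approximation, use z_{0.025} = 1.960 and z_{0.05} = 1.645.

For a paired (one-sample on differences) test: n = ((z_{α} + z_β) / d)².
z_{α} + z_β = 1.960 + 1.645 = 3.605.
n = (3.605 / 0.49)² = 7.357² = 54.13.
Round up.

n = 55 pairs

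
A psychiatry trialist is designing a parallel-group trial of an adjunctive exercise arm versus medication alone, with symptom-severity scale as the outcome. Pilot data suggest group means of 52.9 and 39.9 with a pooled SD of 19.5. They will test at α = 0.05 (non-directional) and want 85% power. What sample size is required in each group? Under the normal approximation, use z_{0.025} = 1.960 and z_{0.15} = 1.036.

Cohen's d = |M₁ − M₂| / SD_pooled = |52.9 − 39.9| / 19.5 = 13.0 / 19.5 = 0.667.
For two independent groups with equal n: n = 2·((z_{α/2} + z_β) / d)².
z_{α/2} + z_β = 1.960 + 1.036 = 2.996.
n = 2 × (2.996 / 0.667)² = 2 × 4.492² = 2 × 20.18 = 40.4.
Round up to the next whole participant.

n = 41 per group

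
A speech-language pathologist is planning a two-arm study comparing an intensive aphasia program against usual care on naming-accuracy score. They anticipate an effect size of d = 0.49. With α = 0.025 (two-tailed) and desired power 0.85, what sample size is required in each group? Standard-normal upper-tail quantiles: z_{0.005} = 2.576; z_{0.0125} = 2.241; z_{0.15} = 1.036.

For two independent groups with equal n: n = 2·((z_{α/2} + z_β) / d)².
z_{α/2} + z_β = 2.241 + 1.036 = 3.277.
n = 2 × (3.277 / 0.49)² = 2 × 6.688² = 2 × 44.73 = 89.5.
Round up to the next whole participant.

n = 90 per group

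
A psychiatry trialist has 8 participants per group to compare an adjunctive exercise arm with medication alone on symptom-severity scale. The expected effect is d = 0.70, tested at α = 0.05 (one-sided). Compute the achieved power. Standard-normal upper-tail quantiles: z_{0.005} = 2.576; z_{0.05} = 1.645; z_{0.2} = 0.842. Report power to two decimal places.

power ≈ 0.40

For two equal groups, power = Φ(d·√(n/2) − z_{α}).
d·√(n/2) = 0.70 × √(8/2) = 0.70 × 2.000 = 1.400.
z_β = 1.400 − 1.645 = -0.245.
Power = Φ(-0.245) = 0.403.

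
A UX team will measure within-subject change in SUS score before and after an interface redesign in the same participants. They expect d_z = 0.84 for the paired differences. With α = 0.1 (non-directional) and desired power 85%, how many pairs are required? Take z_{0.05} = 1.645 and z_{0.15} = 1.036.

For a paired (one-sample on differences) test: n = ((z_{α/2} + z_β) / d)².
z_{α/2} + z_β = 1.645 + 1.036 = 2.681.
n = (2.681 / 0.84)² = 3.192² = 10.19.
Round up.

n = 11 pairs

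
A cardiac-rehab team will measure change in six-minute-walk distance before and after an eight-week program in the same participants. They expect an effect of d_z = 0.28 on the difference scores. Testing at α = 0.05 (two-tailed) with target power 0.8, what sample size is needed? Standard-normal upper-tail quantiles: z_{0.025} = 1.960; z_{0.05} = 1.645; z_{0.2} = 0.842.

For a paired (one-sample on differences) test: n = ((z_{α/2} + z_β) / d)².
z_{α/2} + z_β = 1.960 + 0.842 = 2.802.
n = (2.802 / 0.28)² = 10.007² = 100.14.
Round up.

n = 101 pairs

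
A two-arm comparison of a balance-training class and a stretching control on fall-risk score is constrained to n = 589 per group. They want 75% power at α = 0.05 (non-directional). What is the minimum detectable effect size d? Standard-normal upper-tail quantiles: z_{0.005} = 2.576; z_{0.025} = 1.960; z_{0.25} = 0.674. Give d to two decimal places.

d_min ≈ 0.15

For two independent groups of n = 589 each: d_min = (z_{α/2} + z_β)·√(2/n).
z-sum = 1.960 + 0.674 = 2.634.
d_min = 2.634 × √(2/589) = 2.634 × 0.0583 = 0.153.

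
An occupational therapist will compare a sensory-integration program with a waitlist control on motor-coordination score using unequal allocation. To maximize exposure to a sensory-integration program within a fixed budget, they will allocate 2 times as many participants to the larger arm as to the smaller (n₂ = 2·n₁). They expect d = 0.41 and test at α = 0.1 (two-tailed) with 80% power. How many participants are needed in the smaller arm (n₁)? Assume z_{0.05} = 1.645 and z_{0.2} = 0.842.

With allocation ratio k = n₂/n₁ = 2, Var(x̄₁−x̄₂) = σ²(1/n₁ + 1/(k·n₁)) = σ²·(k+1)/(k·n₁).
So n₁ = (1 + 1/k)·((z_{α/2} + z_β)/d)² = 1.500 × (2.487/0.41)².
n₁ = 1.500 × 36.79 = 55.2.
Round up: n₁ = 56, giving n₂ = 2 × 56 = 112.

n₁ = 56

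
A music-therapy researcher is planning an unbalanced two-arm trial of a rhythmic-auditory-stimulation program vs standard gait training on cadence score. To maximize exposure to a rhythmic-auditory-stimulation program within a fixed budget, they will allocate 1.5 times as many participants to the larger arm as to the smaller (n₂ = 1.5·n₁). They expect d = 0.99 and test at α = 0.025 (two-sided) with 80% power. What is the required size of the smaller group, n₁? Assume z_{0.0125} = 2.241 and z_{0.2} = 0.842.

n₁ = 17

With allocation ratio k = n₂/n₁ = 1.5, Var(x̄₁−x̄₂) = σ²(1/n₁ + 1/(k·n₁)) = σ²·(k+1)/(k·n₁).
So n₁ = (1 + 1/k)·((z_{α/2} + z_β)/d)² = 1.667 × (3.083/0.99)².
n₁ = 1.667 × 9.70 = 16.2.
Round up: n₁ = 17, giving n₂ = ⌈1.5 × 17⌉ = ⌈25.5⌉ = 26.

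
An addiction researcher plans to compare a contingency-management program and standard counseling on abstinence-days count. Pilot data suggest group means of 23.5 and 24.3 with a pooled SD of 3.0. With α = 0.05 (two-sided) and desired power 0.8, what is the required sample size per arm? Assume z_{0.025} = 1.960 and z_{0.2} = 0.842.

Cohen's d = |M₁ − M₂| / SD_pooled = |23.5 − 24.3| / 3.0 = 0.8 / 3.0 = 0.267.
For two independent groups with equal n: n = 2·((z_{α/2} + z_β) / d)².
z_{α/2} + z_β = 1.960 + 0.842 = 2.802.
n = 2 × (2.802 / 0.267)² = 2 × 10.494² = 2 × 110.13 = 220.3.
Round up to the next whole participant.

n = 221 per group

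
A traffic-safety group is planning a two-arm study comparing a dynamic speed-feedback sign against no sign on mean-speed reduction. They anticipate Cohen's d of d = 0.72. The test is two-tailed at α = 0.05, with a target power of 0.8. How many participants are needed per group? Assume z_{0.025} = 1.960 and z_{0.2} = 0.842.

For two independent groups with equal n: n = 2·((z_{α/2} + z_β) / d)².
z_{α/2} + z_β = 1.960 + 0.842 = 2.802.
n = 2 × (2.802 / 0.72)² = 2 × 3.892² = 2 × 15.15 = 30.3.
Round up to the next whole participant.

n = 31 per group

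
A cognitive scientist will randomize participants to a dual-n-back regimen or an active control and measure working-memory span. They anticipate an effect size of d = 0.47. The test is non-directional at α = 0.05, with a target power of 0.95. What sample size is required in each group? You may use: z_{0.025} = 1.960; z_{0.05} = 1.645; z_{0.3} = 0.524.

n = 118 per group

For two independent groups with equal n: n = 2·((z_{α/2} + z_β) / d)².
z_{α/2} + z_β = 1.960 + 1.645 = 3.605.
n = 2 × (3.605 / 0.47)² = 2 × 7.670² = 2 × 58.83 = 117.7.
Round up to the next whole participant.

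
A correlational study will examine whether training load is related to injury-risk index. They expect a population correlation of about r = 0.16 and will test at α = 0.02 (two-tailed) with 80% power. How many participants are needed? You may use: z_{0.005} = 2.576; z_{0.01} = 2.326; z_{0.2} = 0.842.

n = 389

Fisher's z: C = ½·ln((1+r)/(1−r)) = ½·ln(1.3810) = 0.1614.
n = ((z_{α/2} + z_β)/C)² + 3.
(2.326 + 0.842) / 0.1614 = 3.168 / 0.1614 = 19.628.
n = 19.628² + 3 = 385.27 + 3 = 388.3.
Round up.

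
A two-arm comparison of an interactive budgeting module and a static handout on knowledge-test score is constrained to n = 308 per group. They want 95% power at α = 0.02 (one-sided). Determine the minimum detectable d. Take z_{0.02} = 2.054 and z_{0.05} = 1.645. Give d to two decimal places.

d_min ≈ 0.30

For two independent groups of n = 308 each: d_min = (z_{α} + z_β)·√(2/n).
z-sum = 2.054 + 1.645 = 3.699.
d_min = 3.699 × √(2/308) = 3.699 × 0.0806 = 0.298.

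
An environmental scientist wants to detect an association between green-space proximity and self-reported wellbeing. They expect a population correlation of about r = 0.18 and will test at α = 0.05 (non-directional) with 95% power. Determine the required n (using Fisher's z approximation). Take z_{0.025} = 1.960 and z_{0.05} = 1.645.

n = 396

Fisher's z: C = ½·ln((1+r)/(1−r)) = ½·ln(1.4390) = 0.1820.
n = ((z_{α/2} + z_β)/C)² + 3.
(1.960 + 1.645) / 0.1820 = 3.605 / 0.1820 = 19.808.
n = 19.808² + 3 = 392.34 + 3 = 395.3.
Round up.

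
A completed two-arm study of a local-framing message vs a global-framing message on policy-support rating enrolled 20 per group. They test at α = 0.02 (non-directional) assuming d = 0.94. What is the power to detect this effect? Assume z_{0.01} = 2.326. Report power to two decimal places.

For two equal groups, power = Φ(d·√(n/2) − z_{α/2}).
d·√(n/2) = 0.94 × √(20/2) = 0.94 × 3.162 = 2.973.
z_β = 2.973 − 2.326 = 0.647.
Power = Φ(0.647) = 0.741.

power ≈ 0.74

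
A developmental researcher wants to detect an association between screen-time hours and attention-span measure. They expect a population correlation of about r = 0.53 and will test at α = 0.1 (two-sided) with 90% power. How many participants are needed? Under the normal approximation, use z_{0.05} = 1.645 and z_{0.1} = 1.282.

n = 28

Fisher's z: C = ½·ln((1+r)/(1−r)) = ½·ln(3.2553) = 0.5901.
n = ((z_{α/2} + z_β)/C)² + 3.
(1.645 + 1.282) / 0.5901 = 2.927 / 0.5901 = 4.960.
n = 4.960² + 3 = 24.60 + 3 = 27.6.
Round up.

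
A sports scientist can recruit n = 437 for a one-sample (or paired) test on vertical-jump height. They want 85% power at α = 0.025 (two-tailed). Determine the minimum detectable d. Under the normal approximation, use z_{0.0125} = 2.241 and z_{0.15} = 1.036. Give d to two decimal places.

d_min ≈ 0.16

For a single sample (or paired design) of n = 437: d_min = (z_{α/2} + z_β)/√n.
z-sum = 2.241 + 1.036 = 3.277.
d_min = 3.277 / √437 = 3.277 / 20.905 = 0.157.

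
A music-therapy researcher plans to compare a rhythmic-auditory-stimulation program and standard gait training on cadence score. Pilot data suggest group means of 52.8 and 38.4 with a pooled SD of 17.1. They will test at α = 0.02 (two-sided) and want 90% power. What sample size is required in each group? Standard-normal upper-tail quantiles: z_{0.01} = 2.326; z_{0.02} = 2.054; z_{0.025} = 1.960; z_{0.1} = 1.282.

Cohen's d = |M₁ − M₂| / SD_pooled = |52.8 − 38.4| / 17.1 = 14.4 / 17.1 = 0.842.
For two independent groups with equal n: n = 2·((z_{α/2} + z_β) / d)².
z_{α/2} + z_β = 2.326 + 1.282 = 3.608.
n = 2 × (3.608 / 0.842)² = 2 × 4.285² = 2 × 18.36 = 36.7.
Round up to the next whole participant.

n = 37 per group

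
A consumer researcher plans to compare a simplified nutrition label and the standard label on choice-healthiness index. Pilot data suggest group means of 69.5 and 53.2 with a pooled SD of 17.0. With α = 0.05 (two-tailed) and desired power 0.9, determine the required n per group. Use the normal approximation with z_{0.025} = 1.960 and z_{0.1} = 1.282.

Cohen's d = |M₁ − M₂| / SD_pooled = |69.5 − 53.2| / 17.0 = 16.3 / 17.0 = 0.959.
For two independent groups with equal n: n = 2·((z_{α/2} + z_β) / d)².
z_{α/2} + z_β = 1.960 + 1.282 = 3.242.
n = 2 × (3.242 / 0.959)² = 2 × 3.381² = 2 × 11.43 = 22.9.
Round up to the next whole participant.

n = 23 per group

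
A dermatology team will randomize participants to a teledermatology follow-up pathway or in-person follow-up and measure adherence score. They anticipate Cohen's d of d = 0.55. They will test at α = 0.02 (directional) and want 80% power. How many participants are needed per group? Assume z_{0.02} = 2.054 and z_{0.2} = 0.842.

For two independent groups with equal n: n = 2·((z_{α} + z_β) / d)².
z_{α} + z_β = 2.054 + 0.842 = 2.896.
n = 2 × (2.896 / 0.55)² = 2 × 5.265² = 2 × 27.73 = 55.5.
Round up to the next whole participant.

n = 56 per group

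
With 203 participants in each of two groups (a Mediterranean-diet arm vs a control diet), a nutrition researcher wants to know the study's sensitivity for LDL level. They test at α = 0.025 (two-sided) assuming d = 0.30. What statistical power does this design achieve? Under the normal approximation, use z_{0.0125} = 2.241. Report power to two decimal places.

For two equal groups, power = Φ(d·√(n/2) − z_{α/2}).
d·√(n/2) = 0.30 × √(203/2) = 0.30 × 10.075 = 3.022.
z_β = 3.022 − 2.241 = 0.781.
Power = Φ(0.781) = 0.783.

power ≈ 0.78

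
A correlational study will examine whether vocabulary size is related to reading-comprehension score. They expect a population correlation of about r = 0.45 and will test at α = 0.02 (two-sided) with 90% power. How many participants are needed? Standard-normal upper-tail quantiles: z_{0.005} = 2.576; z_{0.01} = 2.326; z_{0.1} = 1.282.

Fisher's z: C = ½·ln((1+r)/(1−r)) = ½·ln(2.6364) = 0.4847.
n = ((z_{α/2} + z_β)/C)² + 3.
(2.326 + 1.282) / 0.4847 = 3.608 / 0.4847 = 7.444.
n = 7.444² + 3 = 55.41 + 3 = 58.4.
Round up.

n = 59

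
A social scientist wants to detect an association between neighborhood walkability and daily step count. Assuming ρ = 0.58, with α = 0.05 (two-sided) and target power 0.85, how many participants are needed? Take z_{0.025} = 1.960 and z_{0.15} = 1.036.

n = 24

Fisher's z: C = ½·ln((1+r)/(1−r)) = ½·ln(3.7619) = 0.6625.
n = ((z_{α/2} + z_β)/C)² + 3.
(1.960 + 1.036) / 0.6625 = 2.996 / 0.6625 = 4.522.
n = 4.522² + 3 = 20.45 + 3 = 23.5.
Round up.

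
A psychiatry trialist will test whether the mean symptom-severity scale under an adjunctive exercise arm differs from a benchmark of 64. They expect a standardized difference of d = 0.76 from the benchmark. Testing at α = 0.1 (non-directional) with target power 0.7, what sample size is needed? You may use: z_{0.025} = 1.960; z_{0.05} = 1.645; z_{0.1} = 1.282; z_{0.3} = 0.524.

n = 9

For a one-sample test: n = ((z_{α/2} + z_β) / d)².
z_{α/2} + z_β = 1.645 + 0.524 = 2.169.
n = (2.169 / 0.76)² = 2.854² = 8.15.
Round up.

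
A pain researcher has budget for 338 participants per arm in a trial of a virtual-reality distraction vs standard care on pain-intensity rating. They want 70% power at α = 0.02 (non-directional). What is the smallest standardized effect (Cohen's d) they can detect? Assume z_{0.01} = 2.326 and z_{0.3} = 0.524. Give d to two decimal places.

For two independent groups of n = 338 each: d_min = (z_{α/2} + z_β)·√(2/n).
z-sum = 2.326 + 0.524 = 2.850.
d_min = 2.850 × √(2/338) = 2.850 × 0.0769 = 0.219.

d_min ≈ 0.22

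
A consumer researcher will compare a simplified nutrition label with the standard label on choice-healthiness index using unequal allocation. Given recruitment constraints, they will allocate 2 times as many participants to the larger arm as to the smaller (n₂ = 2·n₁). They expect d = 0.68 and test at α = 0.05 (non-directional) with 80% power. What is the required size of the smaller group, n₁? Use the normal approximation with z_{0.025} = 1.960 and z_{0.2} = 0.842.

With allocation ratio k = n₂/n₁ = 2, Var(x̄₁−x̄₂) = σ²(1/n₁ + 1/(k·n₁)) = σ²·(k+1)/(k·n₁).
So n₁ = (1 + 1/k)·((z_{α/2} + z_β)/d)² = 1.500 × (2.802/0.68)².
n₁ = 1.500 × 16.98 = 25.5.
Round up: n₁ = 26, giving n₂ = 2 × 26 = 52.

n₁ = 26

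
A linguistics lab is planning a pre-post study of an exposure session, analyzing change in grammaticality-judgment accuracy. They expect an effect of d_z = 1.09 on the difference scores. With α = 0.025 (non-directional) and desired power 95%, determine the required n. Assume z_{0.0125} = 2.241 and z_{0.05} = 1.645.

For a paired (one-sample on differences) test: n = ((z_{α/2} + z_β) / d)².
z_{α/2} + z_β = 2.241 + 1.645 = 3.886.
n = (3.886 / 1.09)² = 3.565² = 12.71.
Round up.

n = 13 pairs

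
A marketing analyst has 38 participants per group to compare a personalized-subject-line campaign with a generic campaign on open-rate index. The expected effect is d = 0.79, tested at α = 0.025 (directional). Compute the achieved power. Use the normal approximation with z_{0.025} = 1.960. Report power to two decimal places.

power ≈ 0.93

For two equal groups, power = Φ(d·√(n/2) − z_{α}).
d·√(n/2) = 0.79 × √(38/2) = 0.79 × 4.359 = 3.444.
z_β = 3.444 − 1.960 = 1.484.
Power = Φ(1.484) = 0.931.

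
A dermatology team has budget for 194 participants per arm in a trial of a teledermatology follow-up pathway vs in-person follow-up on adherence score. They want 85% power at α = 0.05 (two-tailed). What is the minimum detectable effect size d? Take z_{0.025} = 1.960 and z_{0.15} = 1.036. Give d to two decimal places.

d_min ≈ 0.30

For two independent groups of n = 194 each: d_min = (z_{α/2} + z_β)·√(2/n).
z-sum = 1.960 + 1.036 = 2.996.
d_min = 2.996 × √(2/194) = 2.996 × 0.1015 = 0.304.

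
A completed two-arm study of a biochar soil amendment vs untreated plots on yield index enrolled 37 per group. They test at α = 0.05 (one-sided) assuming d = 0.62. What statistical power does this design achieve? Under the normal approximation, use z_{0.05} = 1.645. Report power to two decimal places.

power ≈ 0.85

For two equal groups, power = Φ(d·√(n/2) − z_{α}).
d·√(n/2) = 0.62 × √(37/2) = 0.62 × 4.301 = 2.667.
z_β = 2.667 − 1.645 = 1.022.
Power = Φ(1.022) = 0.847.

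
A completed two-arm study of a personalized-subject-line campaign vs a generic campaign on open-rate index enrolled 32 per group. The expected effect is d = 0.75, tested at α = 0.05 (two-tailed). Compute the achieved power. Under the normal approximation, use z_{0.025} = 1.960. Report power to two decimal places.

power ≈ 0.85

For two equal groups, power = Φ(d·√(n/2) − z_{α/2}).
d·√(n/2) = 0.75 × √(32/2) = 0.75 × 4.000 = 3.000.
z_β = 3.000 − 1.960 = 1.040.
Power = Φ(1.040) = 0.851.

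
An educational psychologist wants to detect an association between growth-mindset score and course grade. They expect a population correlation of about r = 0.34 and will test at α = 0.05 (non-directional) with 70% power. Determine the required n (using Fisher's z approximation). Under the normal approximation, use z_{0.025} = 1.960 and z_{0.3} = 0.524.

n = 53

Fisher's z: C = ½·ln((1+r)/(1−r)) = ½·ln(2.0303) = 0.3541.
n = ((z_{α/2} + z_β)/C)² + 3.
(1.960 + 0.524) / 0.3541 = 2.484 / 0.3541 = 7.015.
n = 7.015² + 3 = 49.21 + 3 = 52.2.
Round up.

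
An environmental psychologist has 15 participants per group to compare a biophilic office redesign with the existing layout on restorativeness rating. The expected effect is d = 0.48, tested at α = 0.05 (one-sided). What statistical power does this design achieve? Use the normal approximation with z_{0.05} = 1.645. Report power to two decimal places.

power ≈ 0.37

For two equal groups, power = Φ(d·√(n/2) − z_{α}).
d·√(n/2) = 0.48 × √(15/2) = 0.48 × 2.739 = 1.315.
z_β = 1.315 − 1.645 = -0.330.
Power = Φ(-0.330) = 0.371.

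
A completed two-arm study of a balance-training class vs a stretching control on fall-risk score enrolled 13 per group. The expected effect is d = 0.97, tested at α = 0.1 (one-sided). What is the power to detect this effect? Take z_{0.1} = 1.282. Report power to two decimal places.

power ≈ 0.88

For two equal groups, power = Φ(d·√(n/2) − z_{α}).
d·√(n/2) = 0.97 × √(13/2) = 0.97 × 2.550 = 2.473.
z_β = 2.473 − 1.282 = 1.191.
Power = Φ(1.191) = 0.883.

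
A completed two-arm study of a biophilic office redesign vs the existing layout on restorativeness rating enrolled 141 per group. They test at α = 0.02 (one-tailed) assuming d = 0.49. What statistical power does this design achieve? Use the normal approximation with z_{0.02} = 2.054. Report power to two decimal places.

power ≈ 0.98

For two equal groups, power = Φ(d·√(n/2) − z_{α}).
d·√(n/2) = 0.49 × √(141/2) = 0.49 × 8.396 = 4.114.
z_β = 4.114 − 2.054 = 2.060.
Power = Φ(2.060) = 0.980.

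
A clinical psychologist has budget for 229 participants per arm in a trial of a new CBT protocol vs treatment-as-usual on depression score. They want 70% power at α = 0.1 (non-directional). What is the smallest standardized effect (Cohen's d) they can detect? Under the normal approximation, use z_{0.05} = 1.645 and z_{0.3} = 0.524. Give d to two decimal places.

For two independent groups of n = 229 each: d_min = (z_{α/2} + z_β)·√(2/n).
z-sum = 1.645 + 0.524 = 2.169.
d_min = 2.169 × √(2/229) = 2.169 × 0.0935 = 0.203.

d_min ≈ 0.20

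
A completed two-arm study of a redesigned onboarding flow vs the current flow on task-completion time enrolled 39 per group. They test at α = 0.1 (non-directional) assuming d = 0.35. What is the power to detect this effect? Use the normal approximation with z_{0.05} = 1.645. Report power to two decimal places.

power ≈ 0.46

For two equal groups, power = Φ(d·√(n/2) − z_{α/2}).
d·√(n/2) = 0.35 × √(39/2) = 0.35 × 4.416 = 1.546.
z_β = 1.546 − 1.645 = -0.099.
Power = Φ(-0.099) = 0.460.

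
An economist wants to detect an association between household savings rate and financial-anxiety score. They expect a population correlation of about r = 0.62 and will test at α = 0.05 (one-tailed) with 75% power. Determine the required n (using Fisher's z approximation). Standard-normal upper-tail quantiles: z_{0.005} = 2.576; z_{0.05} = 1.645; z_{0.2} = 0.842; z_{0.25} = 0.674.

Fisher's z: C = ½·ln((1+r)/(1−r)) = ½·ln(4.2632) = 0.7250.
n = ((z_{α} + z_β)/C)² + 3.
(1.645 + 0.674) / 0.7250 = 2.319 / 0.7250 = 3.199.
n = 3.199² + 3 = 10.23 + 3 = 13.2.
Round up.

n = 14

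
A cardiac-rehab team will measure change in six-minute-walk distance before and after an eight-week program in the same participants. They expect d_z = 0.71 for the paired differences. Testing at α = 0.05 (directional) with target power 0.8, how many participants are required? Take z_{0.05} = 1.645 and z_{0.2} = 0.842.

n = 13 pairs

For a paired (one-sample on differences) test: n = ((z_{α} + z_β) / d)².
z_{α} + z_β = 1.645 + 0.842 = 2.487.
n = (2.487 / 0.71)² = 3.503² = 12.27.
Round up.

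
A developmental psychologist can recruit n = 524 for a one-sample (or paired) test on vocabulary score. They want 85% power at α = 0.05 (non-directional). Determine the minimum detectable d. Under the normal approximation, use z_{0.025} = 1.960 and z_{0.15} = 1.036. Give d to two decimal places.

d_min ≈ 0.13

For a single sample (or paired design) of n = 524: d_min = (z_{α/2} + z_β)/√n.
z-sum = 1.960 + 1.036 = 2.996.
d_min = 2.996 / √524 = 2.996 / 22.891 = 0.131.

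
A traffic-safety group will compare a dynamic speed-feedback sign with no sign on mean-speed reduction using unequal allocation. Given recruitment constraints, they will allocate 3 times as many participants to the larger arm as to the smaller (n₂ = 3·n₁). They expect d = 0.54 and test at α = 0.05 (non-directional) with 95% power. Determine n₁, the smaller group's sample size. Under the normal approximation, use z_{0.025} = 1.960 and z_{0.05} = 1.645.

With allocation ratio k = n₂/n₁ = 3, Var(x̄₁−x̄₂) = σ²(1/n₁ + 1/(k·n₁)) = σ²·(k+1)/(k·n₁).
So n₁ = (1 + 1/k)·((z_{α/2} + z_β)/d)² = 1.333 × (3.605/0.54)².
n₁ = 1.333 × 44.57 = 59.4.
Round up: n₁ = 60, giving n₂ = 3 × 60 = 180.

n₁ = 60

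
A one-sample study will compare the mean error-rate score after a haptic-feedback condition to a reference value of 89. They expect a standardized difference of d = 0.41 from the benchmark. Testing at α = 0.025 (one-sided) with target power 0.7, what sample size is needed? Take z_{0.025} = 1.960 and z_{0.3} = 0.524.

n = 37

For a one-sample test: n = ((z_{α} + z_β) / d)².
z_{α} + z_β = 1.960 + 0.524 = 2.484.
n = (2.484 / 0.41)² = 6.059² = 36.71.
Round up.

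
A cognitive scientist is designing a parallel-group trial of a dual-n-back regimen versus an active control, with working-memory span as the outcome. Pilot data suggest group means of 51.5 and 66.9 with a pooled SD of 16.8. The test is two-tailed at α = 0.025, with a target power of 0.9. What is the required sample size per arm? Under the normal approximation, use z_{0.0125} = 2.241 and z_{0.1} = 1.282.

Cohen's d = |M₁ − M₂| / SD_pooled = |51.5 − 66.9| / 16.8 = 15.4 / 16.8 = 0.917.
For two independent groups with equal n: n = 2·((z_{α/2} + z_β) / d)².
z_{α/2} + z_β = 2.241 + 1.282 = 3.523.
n = 2 × (3.523 / 0.917)² = 2 × 3.842² = 2 × 14.76 = 29.5.
Round up to the next whole participant.

n = 30 per group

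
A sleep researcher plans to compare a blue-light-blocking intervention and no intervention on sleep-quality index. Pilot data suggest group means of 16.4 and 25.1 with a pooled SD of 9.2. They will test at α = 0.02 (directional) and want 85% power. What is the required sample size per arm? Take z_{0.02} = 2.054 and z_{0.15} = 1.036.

n = 22 per group

Cohen's d = |M₁ − M₂| / SD_pooled = |16.4 − 25.1| / 9.2 = 8.7 / 9.2 = 0.946.
For two independent groups with equal n: n = 2·((z_{α} + z_β) / d)².
z_{α} + z_β = 2.054 + 1.036 = 3.090.
n = 2 × (3.090 / 0.946)² = 2 × 3.266² = 2 × 10.67 = 21.3.
Round up to the next whole participant.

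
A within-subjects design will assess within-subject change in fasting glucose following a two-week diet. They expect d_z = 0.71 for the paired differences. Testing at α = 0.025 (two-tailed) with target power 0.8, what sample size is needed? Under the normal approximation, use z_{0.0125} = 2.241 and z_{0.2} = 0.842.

For a paired (one-sample on differences) test: n = ((z_{α/2} + z_β) / d)².
z_{α/2} + z_β = 2.241 + 0.842 = 3.083.
n = (3.083 / 0.71)² = 4.342² = 18.86.
Round up.

n = 19 pairs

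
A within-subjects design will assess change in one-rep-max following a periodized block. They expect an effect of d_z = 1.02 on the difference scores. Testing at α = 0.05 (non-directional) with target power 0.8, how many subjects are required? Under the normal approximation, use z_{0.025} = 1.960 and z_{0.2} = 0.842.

For a paired (one-sample on differences) test: n = ((z_{α/2} + z_β) / d)².
z_{α/2} + z_β = 1.960 + 0.842 = 2.802.
n = (2.802 / 1.02)² = 2.747² = 7.55.
Round up.

n = 8 pairs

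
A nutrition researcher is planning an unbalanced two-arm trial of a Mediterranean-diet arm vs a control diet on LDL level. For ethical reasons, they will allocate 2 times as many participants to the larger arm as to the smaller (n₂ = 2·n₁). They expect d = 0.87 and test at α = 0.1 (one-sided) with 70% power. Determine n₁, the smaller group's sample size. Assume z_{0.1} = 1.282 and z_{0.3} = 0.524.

With allocation ratio k = n₂/n₁ = 2, Var(x̄₁−x̄₂) = σ²(1/n₁ + 1/(k·n₁)) = σ²·(k+1)/(k·n₁).
So n₁ = (1 + 1/k)·((z_{α} + z_β)/d)² = 1.500 × (1.806/0.87)².
n₁ = 1.500 × 4.31 = 6.5.
Round up: n₁ = 7, giving n₂ = 2 × 7 = 14.

n₁ = 7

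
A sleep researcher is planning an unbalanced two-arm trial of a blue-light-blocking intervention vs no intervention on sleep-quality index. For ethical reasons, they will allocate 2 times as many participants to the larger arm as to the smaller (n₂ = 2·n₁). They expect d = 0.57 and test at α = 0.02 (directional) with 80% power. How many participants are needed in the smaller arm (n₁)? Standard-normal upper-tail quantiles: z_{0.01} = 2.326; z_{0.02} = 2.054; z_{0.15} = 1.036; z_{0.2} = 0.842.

With allocation ratio k = n₂/n₁ = 2, Var(x̄₁−x̄₂) = σ²(1/n₁ + 1/(k·n₁)) = σ²·(k+1)/(k·n₁).
So n₁ = (1 + 1/k)·((z_{α} + z_β)/d)² = 1.500 × (2.896/0.57)².
n₁ = 1.500 × 25.81 = 38.7.
Round up: n₁ = 39, giving n₂ = 2 × 39 = 78.

n₁ = 39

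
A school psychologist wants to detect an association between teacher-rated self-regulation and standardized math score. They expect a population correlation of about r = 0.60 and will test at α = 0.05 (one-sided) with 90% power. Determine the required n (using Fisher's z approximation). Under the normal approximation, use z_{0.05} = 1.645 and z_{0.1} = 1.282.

n = 21

Fisher's z: C = ½·ln((1+r)/(1−r)) = ½·ln(4.0000) = 0.6931.
n = ((z_{α} + z_β)/C)² + 3.
(1.645 + 1.282) / 0.6931 = 2.927 / 0.6931 = 4.223.
n = 4.223² + 3 = 17.83 + 3 = 20.8.
Round up.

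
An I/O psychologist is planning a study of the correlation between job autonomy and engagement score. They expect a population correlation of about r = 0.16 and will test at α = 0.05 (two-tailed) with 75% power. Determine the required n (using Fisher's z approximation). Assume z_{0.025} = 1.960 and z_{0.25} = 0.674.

Fisher's z: C = ½·ln((1+r)/(1−r)) = ½·ln(1.3810) = 0.1614.
n = ((z_{α/2} + z_β)/C)² + 3.
(1.960 + 0.674) / 0.1614 = 2.634 / 0.1614 = 16.320.
n = 16.320² + 3 = 266.33 + 3 = 269.3.
Round up.

n = 270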